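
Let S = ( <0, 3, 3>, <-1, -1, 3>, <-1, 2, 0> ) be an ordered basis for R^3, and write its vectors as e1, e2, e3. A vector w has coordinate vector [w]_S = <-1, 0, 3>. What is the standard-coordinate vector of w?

w = M [w]_S, where M has columns e1, ..., e3.
Carrying out the matrix-vector product, w = <-3, 3, -3>.

<-3, 3, -3>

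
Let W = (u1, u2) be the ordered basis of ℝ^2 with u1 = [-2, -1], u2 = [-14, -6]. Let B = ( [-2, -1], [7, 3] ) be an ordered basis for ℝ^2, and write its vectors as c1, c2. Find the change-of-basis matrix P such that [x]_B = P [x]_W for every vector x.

[[1, 0], [0, -2]]

Column j of P is [uj]_B, since P maps W-coordinates to B-coordinates.
Expressing u1 in B: u1 = c1 + 0·c2, so column 1 of P is [1, 0].
Doing the same for each uj gives P = [[1, 0], [0, -2]].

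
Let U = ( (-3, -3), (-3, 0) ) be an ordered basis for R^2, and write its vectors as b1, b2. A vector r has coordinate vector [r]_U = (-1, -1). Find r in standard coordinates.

(6, 3)

r = M [r]_U, where M has columns b1, b2.
Carrying out the matrix-vector product, r = (6, 3).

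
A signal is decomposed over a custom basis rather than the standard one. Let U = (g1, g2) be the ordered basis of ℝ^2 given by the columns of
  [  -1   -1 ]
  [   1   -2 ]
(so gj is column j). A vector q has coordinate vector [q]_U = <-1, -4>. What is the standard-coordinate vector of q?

q = M [q]_U, where M has columns g1, g2.
Carrying out the matrix-vector product, q = <5, 7>.

<5, 7>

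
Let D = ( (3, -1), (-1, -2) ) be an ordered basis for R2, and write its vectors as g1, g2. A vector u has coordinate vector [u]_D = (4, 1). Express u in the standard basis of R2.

u = M [u]_D, where M has columns g1, g2.
Carrying out the matrix-vector product, u = (11, -6).

(11, -6)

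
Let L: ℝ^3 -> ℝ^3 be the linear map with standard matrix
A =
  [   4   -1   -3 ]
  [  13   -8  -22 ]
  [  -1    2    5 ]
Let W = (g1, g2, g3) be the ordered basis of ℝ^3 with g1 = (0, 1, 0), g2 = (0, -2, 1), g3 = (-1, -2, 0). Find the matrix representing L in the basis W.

[[-2, -2, 1], [2, 1, -3], [1, 1, 2]]

The j-th column of [L]_W is [L(gj)]_W.
L(g1) = A g1 = (-1, -8, 2) = -2g1 + 2g2 + g3, so column 1 is (-2, 2, 1).
Repeating for g2, g3 and assembling the columns gives [[-2, -2, 1], [2, 1, -3], [1, 1, 2]].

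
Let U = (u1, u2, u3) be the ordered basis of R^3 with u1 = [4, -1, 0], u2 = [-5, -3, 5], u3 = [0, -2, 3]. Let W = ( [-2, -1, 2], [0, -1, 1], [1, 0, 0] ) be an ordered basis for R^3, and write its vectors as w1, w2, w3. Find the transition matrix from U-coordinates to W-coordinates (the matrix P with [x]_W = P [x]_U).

Column j of P is [uj]_W, since P maps U-coordinates to W-coordinates.
Expressing u1 in W: u1 = -w1 + 2w2 + 2w3, so column 1 of P is [-1, 2, 2].
Doing the same for each uj gives P = [[-1, 2, 1], [2, 1, 1], [2, -1, 2]].

[[-1, 2, 1], [2, 1, 1], [2, -1, 2]]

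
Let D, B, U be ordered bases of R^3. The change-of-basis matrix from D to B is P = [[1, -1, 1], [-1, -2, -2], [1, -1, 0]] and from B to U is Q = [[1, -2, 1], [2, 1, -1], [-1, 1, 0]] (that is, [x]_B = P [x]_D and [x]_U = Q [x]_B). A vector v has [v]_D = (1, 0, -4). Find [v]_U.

Composing the changes, [v]_U = Q P [v]_D.
Q P = [[4, 2, 5], [0, -3, 0], [-2, -1, -3]]; applying this to (1, 0, -4) gives (-16, 0, 10).

(-16, 0, 10)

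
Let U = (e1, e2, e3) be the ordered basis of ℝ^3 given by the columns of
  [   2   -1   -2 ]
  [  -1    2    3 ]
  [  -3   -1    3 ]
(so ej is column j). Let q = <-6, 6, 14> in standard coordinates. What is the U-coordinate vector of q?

We seek scalars with c_1 e1 + ... + c_3 e3 = q; equivalently solve M c = q where the columns of M are e1, ..., e3.
Solving this 3x3 system gives c = (-1, -2, 3).
Check: -e1 - 2e2 + 3e3 = <-6, 6, 14>.

<-1, -2, 3>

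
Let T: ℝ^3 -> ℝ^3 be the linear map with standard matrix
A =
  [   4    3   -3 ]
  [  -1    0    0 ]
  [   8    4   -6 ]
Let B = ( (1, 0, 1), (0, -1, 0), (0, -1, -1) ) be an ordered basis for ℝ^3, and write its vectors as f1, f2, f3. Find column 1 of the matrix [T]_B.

Column 1 of [T]_B is the B-coordinate vector of T(f1).
In standard coordinates T(f1) = A f1 = (1, -1, 2).
Converting to B: (1, -1, 2) = f1 + 2f2 - f3, so the coordinate vector is (1, 2, -1).

(1, 2, -1)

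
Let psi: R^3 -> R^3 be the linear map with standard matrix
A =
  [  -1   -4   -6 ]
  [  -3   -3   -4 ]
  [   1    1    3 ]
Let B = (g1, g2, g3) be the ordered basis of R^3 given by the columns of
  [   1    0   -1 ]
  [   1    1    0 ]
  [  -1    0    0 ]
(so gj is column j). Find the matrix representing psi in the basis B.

[[1, -1, 1], [-3, -2, 2], [0, 3, 0]]

Let P have columns g1, ..., g3. Then [psi]_B = P^(-1) A P.
Here det P = -1, so P^(-1) is integer; computing A P first and then P^(-1)(A P) gives [[1, -1, 1], [-3, -2, 2], [0, 3, 0]].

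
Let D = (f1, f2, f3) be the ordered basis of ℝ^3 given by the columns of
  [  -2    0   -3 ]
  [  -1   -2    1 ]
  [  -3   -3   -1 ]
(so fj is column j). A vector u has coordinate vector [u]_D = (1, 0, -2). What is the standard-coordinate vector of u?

(4, -3, -1)

By definition u = f1 + 0·f2 - 2f3.
Summing componentwise gives (4, -3, -1).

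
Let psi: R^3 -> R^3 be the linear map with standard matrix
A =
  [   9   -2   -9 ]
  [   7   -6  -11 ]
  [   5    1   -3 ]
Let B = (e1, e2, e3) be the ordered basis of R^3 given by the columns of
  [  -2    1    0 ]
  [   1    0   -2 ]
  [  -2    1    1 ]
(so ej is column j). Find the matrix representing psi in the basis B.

[[0, 0, 1], [-2, 0, -3], [-1, 2, 0]]

Let P have columns e1, ..., e3. Then [psi]_B = P^(-1) A P.
Here det P = -1, so P^(-1) is integer; computing A P first and then P^(-1)(A P) gives [[0, 0, 1], [-2, 0, -3], [-1, 2, 0]].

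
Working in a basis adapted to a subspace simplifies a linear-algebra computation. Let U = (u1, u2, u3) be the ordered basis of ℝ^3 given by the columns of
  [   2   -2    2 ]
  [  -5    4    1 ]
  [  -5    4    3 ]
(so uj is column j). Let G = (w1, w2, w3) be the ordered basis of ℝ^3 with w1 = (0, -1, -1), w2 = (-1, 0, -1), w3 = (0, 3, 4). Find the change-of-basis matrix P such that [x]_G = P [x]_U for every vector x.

Column j of P is [uj]_G, since P maps U-coordinates to G-coordinates.
Expressing u1 in G: u1 = -w1 - 2w2 - 2w3, so column 1 of P is (-1, -2, -2).
Doing the same for each uj gives P = [[-1, 2, -1], [-2, 2, -2], [-2, 2, 0]].

[[-1, 2, -1], [-2, 2, -2], [-2, 2, 0]]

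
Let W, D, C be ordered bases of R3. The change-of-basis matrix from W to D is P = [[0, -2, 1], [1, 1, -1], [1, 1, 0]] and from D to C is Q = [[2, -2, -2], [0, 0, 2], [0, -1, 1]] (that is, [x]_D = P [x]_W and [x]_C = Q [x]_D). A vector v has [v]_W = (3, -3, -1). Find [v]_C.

(8, 0, -1)

Composing the changes, [v]_C = Q P [v]_W.
Q P = [[-4, -8, 4], [2, 2, 0], [0, 0, 1]]; applying this to (3, -3, -1) gives (8, 0, -1).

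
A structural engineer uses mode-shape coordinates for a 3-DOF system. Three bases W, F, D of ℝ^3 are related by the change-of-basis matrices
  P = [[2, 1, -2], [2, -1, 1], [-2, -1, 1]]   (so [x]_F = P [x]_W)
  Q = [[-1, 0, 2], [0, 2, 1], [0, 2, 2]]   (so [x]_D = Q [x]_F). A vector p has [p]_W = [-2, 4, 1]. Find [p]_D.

First [p]_F = P [p]_W = [-2, -7, 1].
Then [p]_D = Q [p]_F = [4, -13, -12].

[4, -13, -12]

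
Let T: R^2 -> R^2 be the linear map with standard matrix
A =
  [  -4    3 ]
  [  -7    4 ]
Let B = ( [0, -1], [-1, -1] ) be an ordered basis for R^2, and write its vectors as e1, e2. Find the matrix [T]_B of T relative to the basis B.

[[1, -2], [3, -1]]

With P the matrix whose columns are e1, e2, [T]_B = P^(-1) A P.
Column by column: T(e1) = A e1 = [-3, -4]; its B-coordinates [1, 3] give column 1.
Continuing for each basis vector yields [T]_B = [[1, -2], [3, -1]].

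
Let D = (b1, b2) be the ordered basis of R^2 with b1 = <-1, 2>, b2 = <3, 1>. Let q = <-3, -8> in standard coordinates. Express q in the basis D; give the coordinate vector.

We seek scalars with c_1 b1 + c_2 b2 = q; equivalently solve M c = q where the columns of M are b1, b2.
System: -c_1 + 3c_2 = -3, 2c_1 + c_2 = -8; solving gives c_1 = -3, c_2 = -2.
Check: -3b1 - 2b2 = <-3, -8>.

<-3, -2>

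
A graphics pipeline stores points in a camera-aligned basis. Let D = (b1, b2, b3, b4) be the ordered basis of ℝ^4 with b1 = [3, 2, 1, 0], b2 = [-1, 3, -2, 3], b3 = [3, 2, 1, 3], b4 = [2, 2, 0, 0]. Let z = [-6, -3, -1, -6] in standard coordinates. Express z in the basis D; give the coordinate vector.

We seek scalars with c_1 b1 + ... + c_4 b4 = z; equivalently solve M c = z where the columns of M are b1, ..., b4.
Row-reducing the augmented matrix [M | z] gives c = (4, 1, -3, -4).
Check: 4b1 + b2 - 3b3 - 4b4 = [-6, -3, -1, -6].

[4, 1, -3, -4]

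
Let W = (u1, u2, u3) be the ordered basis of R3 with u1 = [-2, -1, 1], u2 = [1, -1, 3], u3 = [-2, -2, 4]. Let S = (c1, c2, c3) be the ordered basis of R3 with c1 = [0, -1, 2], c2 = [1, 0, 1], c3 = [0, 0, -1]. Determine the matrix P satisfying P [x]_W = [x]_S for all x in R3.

[[1, 1, 2], [-2, 1, -2], [-1, 0, -2]]

Let M have columns uj and N have columns cj. Then for every x, N [x]_S = x = M [x]_W, so P = N^(-1) M.
Since det N = -1, N^(-1) has integer entries; multiplying gives P = [[1, 1, 2], [-2, 1, -2], [-1, 0, -2]].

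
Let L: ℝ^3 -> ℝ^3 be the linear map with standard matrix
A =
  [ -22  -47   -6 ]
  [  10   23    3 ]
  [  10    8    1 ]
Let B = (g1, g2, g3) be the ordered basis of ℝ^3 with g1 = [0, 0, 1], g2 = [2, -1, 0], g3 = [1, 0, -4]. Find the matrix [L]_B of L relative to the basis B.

With P the matrix whose columns are g1, ..., g3, [L]_B = P^(-1) A P.
Column by column: L(g1) = A g1 = [-6, 3, 1]; its B-coordinates [1, -3, 0] give column 1.
Continuing for each basis vector yields [L]_B = [[1, 0, -2], [-3, 3, 2], [0, -3, -2]].

[[1, 0, -2], [-3, 3, 2], [0, -3, -2]]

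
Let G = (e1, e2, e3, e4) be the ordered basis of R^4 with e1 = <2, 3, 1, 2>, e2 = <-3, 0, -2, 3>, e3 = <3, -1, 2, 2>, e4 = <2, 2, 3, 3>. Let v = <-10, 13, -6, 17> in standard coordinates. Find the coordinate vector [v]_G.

Write v = c_1 e1 + ... + c_4 e4 and solve for the c_i.
Solving this 4x4 system gives c = (3, 4, -2, 1).
Check: 3e1 + 4e2 - 2e3 + e4 = <-10, 13, -6, 17>.

<3, 4, -2, 1>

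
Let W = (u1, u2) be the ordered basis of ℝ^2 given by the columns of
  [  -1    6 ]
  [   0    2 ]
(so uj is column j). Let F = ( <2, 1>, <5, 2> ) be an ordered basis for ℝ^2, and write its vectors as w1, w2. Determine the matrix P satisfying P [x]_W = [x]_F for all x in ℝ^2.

[[2, -2], [-1, 2]]

Column j of P is [uj]_F, since P maps W-coordinates to F-coordinates.
Expressing u1 in F: u1 = 2w1 - w2, so column 1 of P is <2, -1>.
Doing the same for each uj gives P = [[2, -2], [-1, 2]].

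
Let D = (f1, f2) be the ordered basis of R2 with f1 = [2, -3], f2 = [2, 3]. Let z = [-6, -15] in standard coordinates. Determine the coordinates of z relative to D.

[z]_D is the unique c with M c = z, where M has columns f1, f2.
System: 2c_1 + 2c_2 = -6, -3c_1 + 3c_2 = -15; solving gives c_1 = 1, c_2 = -4.
Check: f1 - 4f2 = [-6, -15].

[1, -4]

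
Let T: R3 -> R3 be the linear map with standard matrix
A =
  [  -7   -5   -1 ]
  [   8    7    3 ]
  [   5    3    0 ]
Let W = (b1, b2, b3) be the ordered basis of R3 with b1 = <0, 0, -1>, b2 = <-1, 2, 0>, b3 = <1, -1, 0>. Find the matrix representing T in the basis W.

Let P have columns b1, ..., b3. Then [T]_W = P^(-1) A P.
Here det P = 1, so P^(-1) is integer; computing A P first and then P^(-1)(A P) gives [[0, -1, -2], [-2, 3, -1], [-1, 0, -3]].

[[0, -1, -2], [-2, 3, -1], [-1, 0, -3]]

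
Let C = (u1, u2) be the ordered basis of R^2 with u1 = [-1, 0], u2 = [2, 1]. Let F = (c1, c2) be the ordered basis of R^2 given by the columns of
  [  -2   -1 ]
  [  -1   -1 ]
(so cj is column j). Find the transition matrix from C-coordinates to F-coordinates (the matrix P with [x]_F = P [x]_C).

[[1, -1], [-1, 0]]

Column j of P is [uj]_F, since P maps C-coordinates to F-coordinates.
Expressing u1 in F: u1 = c1 - c2, so column 1 of P is [1, -1].
Doing the same for each uj gives P = [[1, -1], [-1, 0]].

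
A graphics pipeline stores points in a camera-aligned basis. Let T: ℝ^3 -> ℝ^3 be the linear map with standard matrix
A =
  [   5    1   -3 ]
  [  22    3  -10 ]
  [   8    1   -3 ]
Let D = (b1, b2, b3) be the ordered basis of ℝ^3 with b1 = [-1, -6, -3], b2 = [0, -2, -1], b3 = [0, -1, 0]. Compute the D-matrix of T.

Let P have columns b1, ..., b3. Then [T]_D = P^(-1) A P.
Here det P = 1, so P^(-1) is integer; computing A P first and then P^(-1)(A P) gives [[2, -1, 1], [-1, 2, -2], [0, -2, 1]].

[[2, -1, 1], [-1, 2, -2], [0, -2, 1]]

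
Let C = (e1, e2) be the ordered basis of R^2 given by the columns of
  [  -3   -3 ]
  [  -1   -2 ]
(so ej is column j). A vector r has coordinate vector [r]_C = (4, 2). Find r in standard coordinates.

(-18, -8)

r = M [r]_C, where M has columns e1, e2.
Carrying out the matrix-vector product, r = (-18, -8).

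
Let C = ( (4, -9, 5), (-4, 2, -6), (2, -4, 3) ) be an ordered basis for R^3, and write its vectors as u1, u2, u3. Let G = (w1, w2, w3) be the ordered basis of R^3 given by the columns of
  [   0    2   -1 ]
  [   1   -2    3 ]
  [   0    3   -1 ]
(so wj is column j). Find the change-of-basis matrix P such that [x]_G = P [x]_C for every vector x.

[[-1, -2, -2], [1, -2, 1], [-2, 0, 0]]

Let M have columns uj and N have columns wj. Then for every x, N [x]_G = x = M [x]_C, so P = N^(-1) M.
Since det N = -1, N^(-1) has integer entries; multiplying gives P = [[-1, -2, -2], [1, -2, 1], [-2, 0, 0]].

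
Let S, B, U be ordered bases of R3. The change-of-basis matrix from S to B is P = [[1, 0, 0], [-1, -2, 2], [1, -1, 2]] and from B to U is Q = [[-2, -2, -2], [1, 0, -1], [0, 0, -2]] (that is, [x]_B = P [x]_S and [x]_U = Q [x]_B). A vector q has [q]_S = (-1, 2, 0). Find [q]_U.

(14, 2, 6)

First [q]_B = P [q]_S = (-1, -3, -3).
Then [q]_U = Q [q]_B = (14, 2, 6).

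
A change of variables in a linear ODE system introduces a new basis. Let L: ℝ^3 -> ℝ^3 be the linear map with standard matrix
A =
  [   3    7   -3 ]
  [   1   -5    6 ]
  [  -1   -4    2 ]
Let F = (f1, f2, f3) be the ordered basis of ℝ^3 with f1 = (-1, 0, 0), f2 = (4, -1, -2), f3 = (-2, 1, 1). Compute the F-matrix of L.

[[1, -3, 2], [-2, 1, -1], [-3, -2, -2]]

The j-th column of [L]_F is [L(fj)]_F.
L(f1) = A f1 = (-3, -1, 1) = f1 - 2f2 - 3f3, so column 1 is (1, -2, -3).
Repeating for f2, f3 and assembling the columns gives [[1, -3, 2], [-2, 1, -1], [-3, -2, -2]].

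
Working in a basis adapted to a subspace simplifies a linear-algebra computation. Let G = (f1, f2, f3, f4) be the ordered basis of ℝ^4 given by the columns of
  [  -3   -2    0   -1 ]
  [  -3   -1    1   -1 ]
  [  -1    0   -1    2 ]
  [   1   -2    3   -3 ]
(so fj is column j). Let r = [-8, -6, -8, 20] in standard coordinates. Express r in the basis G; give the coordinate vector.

[4, -2, 4, 0]

[r]_G is the unique c with M c = r, where M has columns f1, ..., f4.
Gaussian elimination on [M | r] yields c = (4, -2, 4, 0).
Check: 4f1 - 2f2 + 4f3 + 0·f4 = [-8, -6, -8, 20].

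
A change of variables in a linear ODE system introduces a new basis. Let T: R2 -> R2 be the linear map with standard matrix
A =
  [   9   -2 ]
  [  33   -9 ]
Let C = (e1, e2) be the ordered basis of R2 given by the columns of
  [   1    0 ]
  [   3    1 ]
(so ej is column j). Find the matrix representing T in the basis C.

[[3, -2], [-3, -3]]

With P the matrix whose columns are e1, e2, [T]_C = P^(-1) A P.
Column by column: T(e1) = A e1 = [3, 6]; its C-coordinates [3, -3] give column 1.
Continuing for each basis vector yields [T]_C = [[3, -2], [-3, -3]].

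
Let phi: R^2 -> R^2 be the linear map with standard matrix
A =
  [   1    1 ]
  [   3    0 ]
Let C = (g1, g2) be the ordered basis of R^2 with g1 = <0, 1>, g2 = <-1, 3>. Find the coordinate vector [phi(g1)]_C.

<3, -1>

Column 1 of [phi]_C is the C-coordinate vector of phi(g1).
In standard coordinates phi(g1) = A g1 = <1, 0>.
Converting to C: <1, 0> = 3g1 - g2, so the coordinate vector is <3, -1>.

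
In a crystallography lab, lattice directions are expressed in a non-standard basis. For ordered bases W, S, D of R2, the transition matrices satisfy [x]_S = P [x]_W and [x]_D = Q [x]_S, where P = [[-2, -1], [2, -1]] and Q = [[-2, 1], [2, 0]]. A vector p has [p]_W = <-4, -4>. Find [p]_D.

First [p]_S = P [p]_W = <12, -4>.
Then [p]_D = Q [p]_S = <-28, 24>.

<-28, 24>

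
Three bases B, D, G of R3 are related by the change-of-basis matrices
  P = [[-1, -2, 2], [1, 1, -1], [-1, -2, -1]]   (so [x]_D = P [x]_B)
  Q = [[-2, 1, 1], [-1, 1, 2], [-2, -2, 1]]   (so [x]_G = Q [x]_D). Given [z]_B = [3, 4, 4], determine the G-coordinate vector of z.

Composing the changes, [z]_G = Q P [z]_B.
Q P = [[2, 3, -6], [0, -1, -5], [-1, 0, -3]]; applying this to [3, 4, 4] gives [-6, -24, -15].

[-6, -24, -15]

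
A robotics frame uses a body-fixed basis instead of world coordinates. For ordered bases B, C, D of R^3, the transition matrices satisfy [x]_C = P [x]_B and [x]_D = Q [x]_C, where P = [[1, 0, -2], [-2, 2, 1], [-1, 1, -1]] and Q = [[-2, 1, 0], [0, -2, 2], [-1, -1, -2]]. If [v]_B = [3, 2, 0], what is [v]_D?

[-8, 2, 1]

Composing the changes, [v]_D = Q P [v]_B.
Q P = [[-4, 2, 5], [2, -2, -4], [3, -4, 3]]; applying this to [3, 2, 0] gives [-8, 2, 1].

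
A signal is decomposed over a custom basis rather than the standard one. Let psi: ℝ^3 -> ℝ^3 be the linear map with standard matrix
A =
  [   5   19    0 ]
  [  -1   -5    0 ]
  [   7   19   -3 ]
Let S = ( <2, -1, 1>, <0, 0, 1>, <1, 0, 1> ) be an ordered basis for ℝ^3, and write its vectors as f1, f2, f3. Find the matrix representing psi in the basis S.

The j-th column of [psi]_S is [psi(fj)]_S.
psi(f1) = A f1 = <-9, 3, -8> = -3f1 - 2f2 - 3f3, so column 1 is <-3, -2, -3>.
Repeating for f2, f3 and assembling the columns gives [[-3, 0, 1], [-2, -3, 0], [-3, 0, 3]].

[[-3, 0, 1], [-2, -3, 0], [-3, 0, 3]]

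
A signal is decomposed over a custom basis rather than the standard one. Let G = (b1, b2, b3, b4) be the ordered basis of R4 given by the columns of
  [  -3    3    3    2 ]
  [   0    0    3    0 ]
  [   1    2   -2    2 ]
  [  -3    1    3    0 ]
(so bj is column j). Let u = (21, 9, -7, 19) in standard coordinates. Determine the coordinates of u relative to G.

We seek scalars with c_1 b1 + ... + c_4 b4 = u; equivalently solve M c = u where the columns of M are b1, ..., b4.
Row-reducing the augmented matrix [M | u] gives c = (-3, 1, 3, 0).
Check: -3b1 + b2 + 3b3 + 0·b4 = (21, 9, -7, 19).

(-3, 1, 3, 0)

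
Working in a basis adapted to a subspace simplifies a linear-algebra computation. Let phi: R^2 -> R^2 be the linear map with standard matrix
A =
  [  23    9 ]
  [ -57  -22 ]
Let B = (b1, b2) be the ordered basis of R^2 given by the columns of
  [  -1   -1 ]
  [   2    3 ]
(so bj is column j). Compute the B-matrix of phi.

[[2, -3], [3, -1]]

The j-th column of [phi]_B is [phi(bj)]_B.
phi(b1) = A b1 = [-5, 13] = 2b1 + 3b2, so column 1 is [2, 3].
Repeating for b2 and assembling the columns gives [[2, -3], [3, -1]].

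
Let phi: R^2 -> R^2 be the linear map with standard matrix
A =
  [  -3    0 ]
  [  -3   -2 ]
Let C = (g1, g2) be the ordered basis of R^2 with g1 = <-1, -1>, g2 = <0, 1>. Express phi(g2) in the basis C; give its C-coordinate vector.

Compute phi(g2) = A g2 = <0, -2> in standard coordinates.
Then write this in C-coordinates: solve for y in y_1 g1 + y_2 g2 = <0, -2>.
This gives y = <0, -2>, which is column 2 of [phi]_C.

<0, -2>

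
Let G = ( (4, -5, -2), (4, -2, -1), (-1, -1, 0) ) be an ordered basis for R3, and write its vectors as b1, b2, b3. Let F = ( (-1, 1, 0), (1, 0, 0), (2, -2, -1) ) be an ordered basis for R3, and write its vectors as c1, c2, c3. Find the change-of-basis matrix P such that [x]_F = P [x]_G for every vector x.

[[-1, 0, -1], [-1, 2, -2], [2, 1, 0]]

Let M have columns bj and N have columns cj. Then for every x, N [x]_F = x = M [x]_G, so P = N^(-1) M.
Since det N = 1, N^(-1) has integer entries; multiplying gives P = [[-1, 0, -1], [-1, 2, -2], [2, 1, 0]].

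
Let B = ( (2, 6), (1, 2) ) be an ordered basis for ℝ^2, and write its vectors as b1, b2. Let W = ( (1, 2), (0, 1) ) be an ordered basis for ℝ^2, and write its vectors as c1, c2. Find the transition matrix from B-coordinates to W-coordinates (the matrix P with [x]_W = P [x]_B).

Take x = bj: its B-coordinates are the j-th standard unit vector, so P e_j — column j of P — equals [bj]_W.
b1 = 2c1 + 2c2, giving column 1 = (2, 2); repeating for each j gives P = [[2, 1], [2, 0]].

[[2, 1], [2, 0]]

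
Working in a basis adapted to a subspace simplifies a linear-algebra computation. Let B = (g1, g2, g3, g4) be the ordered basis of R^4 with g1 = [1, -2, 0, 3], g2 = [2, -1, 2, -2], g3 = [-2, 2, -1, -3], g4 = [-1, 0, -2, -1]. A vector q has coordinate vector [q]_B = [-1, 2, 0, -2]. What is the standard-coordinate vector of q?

q = M [q]_B, where M has columns g1, ..., g4.
Carrying out the matrix-vector product, q = [5, 0, 8, -5].

[5, 0, 8, -5]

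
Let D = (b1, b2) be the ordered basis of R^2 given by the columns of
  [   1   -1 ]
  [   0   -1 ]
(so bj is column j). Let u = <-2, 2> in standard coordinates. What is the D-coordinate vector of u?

<-4, -2>

We seek scalars with c_1 b1 + c_2 b2 = u; equivalently solve M c = u where the columns of M are b1, b2.
System: c_1 - c_2 = -2, 0c_1 - c_2 = 2; solving gives c_1 = -4, c_2 = -2.
Check: -4b1 - 2b2 = <-2, 2>.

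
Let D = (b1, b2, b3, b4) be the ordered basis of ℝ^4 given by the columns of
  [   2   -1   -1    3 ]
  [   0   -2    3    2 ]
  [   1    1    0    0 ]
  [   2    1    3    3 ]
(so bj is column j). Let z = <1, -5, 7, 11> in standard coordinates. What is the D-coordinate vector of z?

We seek scalars with c_1 b1 + ... + c_4 b4 = z; equivalently solve M c = z where the columns of M are b1, ..., b4.
Row-reducing the augmented matrix [M | z] gives c = (4, 3, 1, -1).
Check: 4b1 + 3b2 + b3 - b4 = <1, -5, 7, 11>.

<4, 3, 1, -1>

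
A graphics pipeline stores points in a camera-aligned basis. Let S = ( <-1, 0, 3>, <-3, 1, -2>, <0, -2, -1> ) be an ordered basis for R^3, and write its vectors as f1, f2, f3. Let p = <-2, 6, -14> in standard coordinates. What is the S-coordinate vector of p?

<-4, 2, -2>

We seek scalars with c_1 f1 + ... + c_3 f3 = p; equivalently solve M c = p where the columns of M are f1, ..., f3.
Solving this 3x3 system gives c = (-4, 2, -2).
Check: -4f1 + 2f2 - 2f3 = <-2, 6, -14>.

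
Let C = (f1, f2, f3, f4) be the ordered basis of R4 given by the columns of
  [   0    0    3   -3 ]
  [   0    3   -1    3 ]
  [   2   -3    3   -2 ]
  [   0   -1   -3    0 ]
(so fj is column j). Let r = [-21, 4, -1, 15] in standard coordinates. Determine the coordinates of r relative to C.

Write r = c_1 f1 + ... + c_4 f4 and solve for the c_i.
Row-reducing the augmented matrix [M | r] gives c = (4, -3, -4, 3).
Check: 4f1 - 3f2 - 4f3 + 3f4 = [-21, 4, -1, 15].

[4, -3, -4, 3]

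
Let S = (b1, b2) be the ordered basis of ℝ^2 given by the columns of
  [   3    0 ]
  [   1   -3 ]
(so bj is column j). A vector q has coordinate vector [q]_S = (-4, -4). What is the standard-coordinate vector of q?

(-12, 8)

q = M [q]_S, where M has columns b1, b2.
Carrying out the matrix-vector product, q = (-12, 8).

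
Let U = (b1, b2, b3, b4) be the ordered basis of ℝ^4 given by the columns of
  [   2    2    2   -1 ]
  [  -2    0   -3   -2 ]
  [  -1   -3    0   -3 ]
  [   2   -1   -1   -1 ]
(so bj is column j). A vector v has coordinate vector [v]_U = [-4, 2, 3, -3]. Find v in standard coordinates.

[5, 5, 7, -10]

By definition v = -4b1 + 2b2 + 3b3 - 3b4.
Summing componentwise gives [5, 5, 7, -10].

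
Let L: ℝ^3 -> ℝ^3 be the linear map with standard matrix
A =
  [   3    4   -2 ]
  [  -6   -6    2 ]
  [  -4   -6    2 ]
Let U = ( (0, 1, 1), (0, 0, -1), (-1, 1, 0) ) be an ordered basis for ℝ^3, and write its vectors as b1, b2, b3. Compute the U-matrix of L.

[[-2, 0, 1], [2, 2, 3], [-2, -2, -1]]

Let P have columns b1, ..., b3. Then [L]_U = P^(-1) A P.
Here det P = 1, so P^(-1) is integer; computing A P first and then P^(-1)(A P) gives [[-2, 0, 1], [2, 2, 3], [-2, -2, -1]].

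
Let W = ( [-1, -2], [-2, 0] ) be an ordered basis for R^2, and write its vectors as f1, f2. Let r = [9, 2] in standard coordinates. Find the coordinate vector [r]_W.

We seek scalars with c_1 f1 + c_2 f2 = r; equivalently solve M c = r where the columns of M are f1, f2.
System: -c_1 - 2c_2 = 9, -2c_1 + 0c_2 = 2; solving gives c_1 = -1, c_2 = -4.
Check: -f1 - 4f2 = [9, 2].

[-1, -4]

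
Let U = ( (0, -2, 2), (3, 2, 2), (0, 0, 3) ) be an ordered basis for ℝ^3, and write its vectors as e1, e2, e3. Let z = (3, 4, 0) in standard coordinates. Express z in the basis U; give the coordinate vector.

Write z = c_1 e1 + ... + c_3 e3 and solve for the c_i.
Row-reducing the augmented matrix [M | z] gives c = (-1, 1, 0).
Check: -e1 + e2 + 0·e3 = (3, 4, 0).

(-1, 1, 0)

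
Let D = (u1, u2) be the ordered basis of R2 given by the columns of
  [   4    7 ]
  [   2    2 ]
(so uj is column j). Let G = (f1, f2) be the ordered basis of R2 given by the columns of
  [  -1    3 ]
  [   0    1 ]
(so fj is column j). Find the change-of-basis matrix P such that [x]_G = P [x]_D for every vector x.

[[2, -1], [2, 2]]

Column j of P is [uj]_G, since P maps D-coordinates to G-coordinates.
Expressing u1 in G: u1 = 2f1 + 2f2, so column 1 of P is (2, 2).
Doing the same for each uj gives P = [[2, -1], [2, 2]].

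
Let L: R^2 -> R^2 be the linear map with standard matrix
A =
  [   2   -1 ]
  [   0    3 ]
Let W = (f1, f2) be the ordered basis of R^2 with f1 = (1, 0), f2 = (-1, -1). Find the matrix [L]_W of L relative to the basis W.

[[2, 2], [0, 3]]

Let P have columns f1, f2. Then [L]_W = P^(-1) A P.
Here det P = -1, so P^(-1) is integer; computing A P first and then P^(-1)(A P) gives [[2, 2], [0, 3]].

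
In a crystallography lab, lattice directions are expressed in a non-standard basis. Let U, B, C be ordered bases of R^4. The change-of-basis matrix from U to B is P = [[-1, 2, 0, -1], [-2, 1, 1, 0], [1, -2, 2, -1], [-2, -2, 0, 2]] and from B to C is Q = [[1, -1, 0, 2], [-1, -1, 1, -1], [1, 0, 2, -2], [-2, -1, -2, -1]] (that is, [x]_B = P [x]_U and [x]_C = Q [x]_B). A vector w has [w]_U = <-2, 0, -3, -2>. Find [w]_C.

Apply P to get B-coordinates <4, 1, -6, 0>, then Q to get C-coordinates.
The result is [w]_C = <3, -11, -8, 3>.

<3, -11, -8, 3>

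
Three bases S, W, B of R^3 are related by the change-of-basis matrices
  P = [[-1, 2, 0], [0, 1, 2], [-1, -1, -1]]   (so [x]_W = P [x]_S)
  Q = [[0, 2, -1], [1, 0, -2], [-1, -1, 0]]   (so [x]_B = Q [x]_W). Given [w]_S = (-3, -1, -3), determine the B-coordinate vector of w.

(-21, -13, 6)

Apply P to get W-coordinates (1, -7, 7), then Q to get B-coordinates.
The result is [w]_B = (-21, -13, 6).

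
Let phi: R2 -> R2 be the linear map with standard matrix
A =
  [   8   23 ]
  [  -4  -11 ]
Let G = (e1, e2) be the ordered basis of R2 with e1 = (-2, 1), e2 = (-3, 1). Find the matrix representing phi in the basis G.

[[-2, 2], [-1, -1]]

The j-th column of [phi]_G is [phi(ej)]_G.
phi(e1) = A e1 = (7, -3) = -2e1 - e2, so column 1 is (-2, -1).
Repeating for e2 and assembling the columns gives [[-2, 2], [-1, -1]].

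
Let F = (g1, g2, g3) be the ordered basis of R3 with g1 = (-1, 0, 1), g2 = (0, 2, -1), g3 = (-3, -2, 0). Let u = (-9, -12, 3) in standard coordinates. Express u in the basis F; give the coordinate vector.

[u]_F is the unique c with M c = u, where M has columns g1, ..., g3.
Row-reducing the augmented matrix [M | u] gives c = (0, -3, 3).
Check: 0·g1 - 3g2 + 3g3 = (-9, -12, 3).

(0, -3, 3)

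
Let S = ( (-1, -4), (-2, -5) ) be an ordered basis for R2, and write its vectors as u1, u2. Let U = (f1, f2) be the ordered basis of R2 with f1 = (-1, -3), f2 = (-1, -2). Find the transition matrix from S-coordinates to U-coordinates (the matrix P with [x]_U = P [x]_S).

[[2, 1], [-1, 1]]

Take x = uj: its S-coordinates are the j-th standard unit vector, so P e_j — column j of P — equals [uj]_U.
u1 = 2f1 - f2, giving column 1 = (2, -1); repeating for each j gives P = [[2, 1], [-1, 1]].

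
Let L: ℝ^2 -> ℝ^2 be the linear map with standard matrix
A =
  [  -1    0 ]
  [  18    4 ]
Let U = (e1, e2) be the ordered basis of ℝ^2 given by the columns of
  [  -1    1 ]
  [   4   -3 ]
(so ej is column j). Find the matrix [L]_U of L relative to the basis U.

[[1, 3], [2, 2]]

The j-th column of [L]_U is [L(ej)]_U.
L(e1) = A e1 = <1, -2> = e1 + 2e2, so column 1 is <1, 2>.
Repeating for e2 and assembling the columns gives [[1, 3], [2, 2]].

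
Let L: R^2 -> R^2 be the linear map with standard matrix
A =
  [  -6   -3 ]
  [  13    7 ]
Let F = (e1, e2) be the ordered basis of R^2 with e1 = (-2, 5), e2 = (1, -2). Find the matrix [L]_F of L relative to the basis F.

[[3, -1], [3, -2]]

The j-th column of [L]_F is [L(ej)]_F.
L(e1) = A e1 = (-3, 9) = 3e1 + 3e2, so column 1 is (3, 3).
Repeating for e2 and assembling the columns gives [[3, -1], [3, -2]].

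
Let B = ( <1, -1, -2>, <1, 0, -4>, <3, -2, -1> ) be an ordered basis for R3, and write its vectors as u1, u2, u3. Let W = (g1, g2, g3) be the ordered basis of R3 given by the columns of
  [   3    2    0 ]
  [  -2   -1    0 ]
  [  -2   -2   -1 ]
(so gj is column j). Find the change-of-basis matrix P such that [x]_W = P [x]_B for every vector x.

Take x = uj: its B-coordinates are the j-th standard unit vector, so P e_j — column j of P — equals [uj]_W.
u1 = g1 - g2 + 2g3, giving column 1 = <1, -1, 2>; repeating for each j gives P = [[1, -1, 1], [-1, 2, 0], [2, 2, -1]].

[[1, -1, 1], [-1, 2, 0], [2, 2, -1]]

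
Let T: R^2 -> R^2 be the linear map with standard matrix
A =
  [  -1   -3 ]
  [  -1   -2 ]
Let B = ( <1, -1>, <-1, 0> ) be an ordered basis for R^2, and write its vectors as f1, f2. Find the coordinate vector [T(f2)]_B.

Column 2 of [T]_B is the B-coordinate vector of T(f2).
In standard coordinates T(f2) = A f2 = <1, 1>.
Converting to B: <1, 1> = -f1 - 2f2, so the coordinate vector is <-1, -2>.

<-1, -2>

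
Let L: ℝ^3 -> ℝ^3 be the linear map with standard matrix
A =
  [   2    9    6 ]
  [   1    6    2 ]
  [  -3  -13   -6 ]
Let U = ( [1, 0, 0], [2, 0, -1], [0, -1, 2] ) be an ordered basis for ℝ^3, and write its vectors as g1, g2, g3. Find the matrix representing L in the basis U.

The j-th column of [L]_U is [L(gj)]_U.
L(g1) = A g1 = [2, 1, -3] = 0·g1 + g2 - g3, so column 1 is [0, 1, -1].
Repeating for g2, g3 and assembling the columns gives [[0, -2, -3], [1, 0, 3], [-1, 0, 2]].

[[0, -2, -3], [1, 0, 3], [-1, 0, 2]]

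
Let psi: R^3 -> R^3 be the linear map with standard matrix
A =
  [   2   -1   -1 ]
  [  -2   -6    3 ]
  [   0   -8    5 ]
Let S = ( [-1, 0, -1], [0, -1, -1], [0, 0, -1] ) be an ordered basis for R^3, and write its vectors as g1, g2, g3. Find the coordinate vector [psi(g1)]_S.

Column 1 of [psi]_S is the S-coordinate vector of psi(g1).
In standard coordinates psi(g1) = A g1 = [-1, -1, -5].
Converting to S: [-1, -1, -5] = g1 + g2 + 3g3, so the coordinate vector is [1, 1, 3].

[1, 1, 3]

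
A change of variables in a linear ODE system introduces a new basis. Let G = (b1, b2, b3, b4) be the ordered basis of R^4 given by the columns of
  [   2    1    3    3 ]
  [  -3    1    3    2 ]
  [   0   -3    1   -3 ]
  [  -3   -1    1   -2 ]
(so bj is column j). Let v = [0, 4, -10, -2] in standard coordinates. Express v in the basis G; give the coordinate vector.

Write v = c_1 b1 + ... + c_4 b4 and solve for the c_i.
Solving this 4x4 system gives c = (-1, 2, -1, 1).
Check: -b1 + 2b2 - b3 + b4 = [0, 4, -10, -2].

[-1, 2, -1, 1]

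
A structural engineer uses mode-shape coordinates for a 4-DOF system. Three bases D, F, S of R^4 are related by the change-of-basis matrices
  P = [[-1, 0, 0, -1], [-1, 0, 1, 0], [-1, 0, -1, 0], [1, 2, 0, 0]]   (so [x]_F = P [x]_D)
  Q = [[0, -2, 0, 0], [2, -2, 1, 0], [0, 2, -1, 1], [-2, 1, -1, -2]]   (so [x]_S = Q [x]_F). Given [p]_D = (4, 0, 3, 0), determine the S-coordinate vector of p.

Apply P to get F-coordinates (-4, -1, -7, 4), then Q to get S-coordinates.
The result is [p]_S = (2, -13, 9, 6).

(2, -13, 9, 6)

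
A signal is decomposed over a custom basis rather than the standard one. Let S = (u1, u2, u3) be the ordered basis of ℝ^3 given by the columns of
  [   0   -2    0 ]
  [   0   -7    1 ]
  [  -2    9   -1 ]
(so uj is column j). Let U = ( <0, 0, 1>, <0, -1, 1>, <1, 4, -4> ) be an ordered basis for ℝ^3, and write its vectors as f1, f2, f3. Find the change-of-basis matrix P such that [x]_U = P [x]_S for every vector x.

[[-2, 2, 0], [0, -1, -1], [0, -2, 0]]

Column j of P is [uj]_U, since P maps S-coordinates to U-coordinates.
Expressing u1 in U: u1 = -2f1 + 0·f2 + 0·f3, so column 1 of P is <-2, 0, 0>.
Doing the same for each uj gives P = [[-2, 2, 0], [0, -1, -1], [0, -2, 0]].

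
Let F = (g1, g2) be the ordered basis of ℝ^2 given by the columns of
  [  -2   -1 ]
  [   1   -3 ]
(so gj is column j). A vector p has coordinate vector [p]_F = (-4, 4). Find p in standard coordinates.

(4, -16)

By definition p = -4g1 + 4g2.
Summing componentwise gives (4, -16).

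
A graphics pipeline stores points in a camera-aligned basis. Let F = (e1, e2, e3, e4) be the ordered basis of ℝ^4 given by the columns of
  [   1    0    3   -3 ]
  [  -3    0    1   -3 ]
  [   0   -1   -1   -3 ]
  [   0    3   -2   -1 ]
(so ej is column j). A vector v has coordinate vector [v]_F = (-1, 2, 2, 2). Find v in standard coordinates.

By definition v = -e1 + 2e2 + 2e3 + 2e4.
Summing componentwise gives (-1, -1, -10, 0).

(-1, -1, -10, 0)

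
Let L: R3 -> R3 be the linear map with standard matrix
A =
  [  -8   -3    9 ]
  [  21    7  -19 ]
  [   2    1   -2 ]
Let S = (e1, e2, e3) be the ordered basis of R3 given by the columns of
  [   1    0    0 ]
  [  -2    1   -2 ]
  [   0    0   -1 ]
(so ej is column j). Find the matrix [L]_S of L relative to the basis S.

[[-2, -3, -3], [3, -1, -1], [0, -1, 0]]

With P the matrix whose columns are e1, ..., e3, [L]_S = P^(-1) A P.
Column by column: L(e1) = A e1 = (-2, 7, 0); its S-coordinates (-2, 3, 0) give column 1.
Continuing for each basis vector yields [L]_S = [[-2, -3, -3], [3, -1, -1], [0, -1, 0]].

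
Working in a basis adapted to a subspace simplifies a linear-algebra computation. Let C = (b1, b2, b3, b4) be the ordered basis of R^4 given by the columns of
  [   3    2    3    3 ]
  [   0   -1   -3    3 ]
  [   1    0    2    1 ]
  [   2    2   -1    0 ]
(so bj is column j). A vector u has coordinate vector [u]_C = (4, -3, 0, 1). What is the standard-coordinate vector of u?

By definition u = 4b1 - 3b2 + 0·b3 + b4.
Summing componentwise gives (9, 6, 5, 2).

(9, 6, 5, 2)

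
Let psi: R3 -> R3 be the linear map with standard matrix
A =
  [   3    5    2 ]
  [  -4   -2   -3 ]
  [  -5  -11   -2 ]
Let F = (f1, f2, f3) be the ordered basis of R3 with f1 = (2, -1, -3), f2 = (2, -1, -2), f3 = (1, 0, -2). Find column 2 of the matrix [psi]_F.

(1, -1, -3)

Compute psi(f2) = A f2 = (-3, 0, 5) in standard coordinates.
Then write this in F-coordinates: solve for y in y_1 f1 + ... + y_3 f3 = (-3, 0, 5).
This gives y = (1, -1, -3), which is column 2 of [psi]_F.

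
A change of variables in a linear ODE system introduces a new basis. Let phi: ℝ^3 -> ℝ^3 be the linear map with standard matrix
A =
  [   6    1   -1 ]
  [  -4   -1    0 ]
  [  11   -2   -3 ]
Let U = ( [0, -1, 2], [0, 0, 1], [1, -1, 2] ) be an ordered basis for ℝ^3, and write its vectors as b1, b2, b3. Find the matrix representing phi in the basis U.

[[2, 1, 0], [-2, -3, 1], [-3, -1, 3]]

Let P have columns b1, ..., b3. Then [phi]_U = P^(-1) A P.
Here det P = -1, so P^(-1) is integer; computing A P first and then P^(-1)(A P) gives [[2, 1, 0], [-2, -3, 1], [-3, -1, 3]].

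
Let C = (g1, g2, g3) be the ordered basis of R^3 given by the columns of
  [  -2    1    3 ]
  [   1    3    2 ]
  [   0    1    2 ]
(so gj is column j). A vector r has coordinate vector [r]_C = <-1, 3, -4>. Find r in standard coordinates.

<-7, 0, -5>

By definition r = -g1 + 3g2 - 4g3.
Summing componentwise gives <-7, 0, -5>.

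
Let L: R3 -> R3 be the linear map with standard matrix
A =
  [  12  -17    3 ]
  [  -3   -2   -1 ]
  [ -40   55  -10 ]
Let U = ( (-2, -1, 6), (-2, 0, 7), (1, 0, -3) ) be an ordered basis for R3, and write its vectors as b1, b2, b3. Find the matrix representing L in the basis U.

Let P have columns b1, ..., b3. Then [L]_U = P^(-1) A P.
Here det P = -1, so P^(-1) is integer; computing A P first and then P^(-1)(A P) gives [[-2, 1, 0], [-2, 1, -1], [3, 1, 1]].

[[-2, 1, 0], [-2, 1, -1], [3, 1, 1]]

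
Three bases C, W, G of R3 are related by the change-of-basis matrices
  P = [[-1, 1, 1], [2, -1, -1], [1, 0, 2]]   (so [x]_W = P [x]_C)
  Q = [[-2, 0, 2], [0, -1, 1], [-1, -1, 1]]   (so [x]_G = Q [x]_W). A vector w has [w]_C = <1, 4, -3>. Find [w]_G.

Composing the changes, [w]_G = Q P [w]_C.
Q P = [[4, -2, 2], [-1, 1, 3], [0, 0, 2]]; applying this to <1, 4, -3> gives <-10, -6, -6>.

<-10, -6, -6>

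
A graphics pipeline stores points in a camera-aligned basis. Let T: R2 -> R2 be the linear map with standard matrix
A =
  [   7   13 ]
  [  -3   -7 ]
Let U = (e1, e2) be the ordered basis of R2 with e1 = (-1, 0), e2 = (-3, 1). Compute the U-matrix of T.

With P the matrix whose columns are e1, e2, [T]_U = P^(-1) A P.
Column by column: T(e1) = A e1 = (-7, 3); its U-coordinates (-2, 3) give column 1.
Continuing for each basis vector yields [T]_U = [[-2, 2], [3, 2]].

[[-2, 2], [3, 2]]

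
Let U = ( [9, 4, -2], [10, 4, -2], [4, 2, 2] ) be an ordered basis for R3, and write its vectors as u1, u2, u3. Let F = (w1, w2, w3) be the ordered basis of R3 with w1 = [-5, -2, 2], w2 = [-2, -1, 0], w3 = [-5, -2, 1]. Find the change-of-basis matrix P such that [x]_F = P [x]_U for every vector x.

Take x = uj: its U-coordinates are the j-th standard unit vector, so P e_j — column j of P — equals [uj]_F.
u1 = -w1 - 2w2 + 0·w3, giving column 1 = [-1, -2, 0]; repeating for each j gives P = [[-1, 0, 2], [-2, 0, -2], [0, -2, -2]].

[[-1, 0, 2], [-2, 0, -2], [0, -2, -2]]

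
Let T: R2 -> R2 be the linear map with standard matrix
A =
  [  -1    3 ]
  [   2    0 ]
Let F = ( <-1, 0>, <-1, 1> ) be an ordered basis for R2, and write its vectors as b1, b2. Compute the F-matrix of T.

With P the matrix whose columns are b1, b2, [T]_F = P^(-1) A P.
Column by column: T(b1) = A b1 = <1, -2>; its F-coordinates <1, -2> give column 1.
Continuing for each basis vector yields [T]_F = [[1, -2], [-2, -2]].

[[1, -2], [-2, -2]]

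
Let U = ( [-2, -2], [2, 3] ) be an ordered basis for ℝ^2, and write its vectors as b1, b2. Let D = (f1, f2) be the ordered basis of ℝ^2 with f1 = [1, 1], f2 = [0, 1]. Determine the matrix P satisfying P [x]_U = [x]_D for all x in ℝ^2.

[[-2, 2], [0, 1]]

Column j of P is [bj]_D, since P maps U-coordinates to D-coordinates.
Expressing b1 in D: b1 = -2f1 + 0·f2, so column 1 of P is [-2, 0].
Doing the same for each bj gives P = [[-2, 2], [0, 1]].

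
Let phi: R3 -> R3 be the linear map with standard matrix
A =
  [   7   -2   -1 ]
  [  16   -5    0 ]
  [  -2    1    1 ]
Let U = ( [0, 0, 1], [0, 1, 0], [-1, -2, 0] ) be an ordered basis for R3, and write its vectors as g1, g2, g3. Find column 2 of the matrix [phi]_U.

Column 2 of [phi]_U is the U-coordinate vector of phi(g2).
In standard coordinates phi(g2) = A g2 = [-2, -5, 1].
Converting to U: [-2, -5, 1] = g1 - g2 + 2g3, so the coordinate vector is [1, -1, 2].

[1, -1, 2]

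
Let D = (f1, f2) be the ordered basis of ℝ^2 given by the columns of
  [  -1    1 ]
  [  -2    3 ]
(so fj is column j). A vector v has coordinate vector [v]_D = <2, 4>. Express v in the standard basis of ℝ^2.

By definition v = 2f1 + 4f2.
Summing componentwise gives <2, 8>.

<2, 8>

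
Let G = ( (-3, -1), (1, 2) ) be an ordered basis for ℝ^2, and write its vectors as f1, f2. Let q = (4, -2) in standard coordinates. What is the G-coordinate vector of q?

Write q = c_1 f1 + c_2 f2 and solve for the c_i.
System: -3c_1 + c_2 = 4, -c_1 + 2c_2 = -2; solving gives c_1 = -2, c_2 = -2.
Check: -2f1 - 2f2 = (4, -2).

(-2, -2)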